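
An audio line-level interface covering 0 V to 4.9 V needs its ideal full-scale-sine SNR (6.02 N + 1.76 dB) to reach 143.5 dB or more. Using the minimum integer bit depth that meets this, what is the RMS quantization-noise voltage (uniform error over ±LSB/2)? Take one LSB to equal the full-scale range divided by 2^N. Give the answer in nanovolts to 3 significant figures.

84.3 nV

V_FS = 4.9 V.
N ≥ (143.5 − 1.76)/6.02 = 23.545 → N_min = 24.
One LSB is 4.9 V / 16777216 = 292.06 nV.
V_rms = LSB/√12 = 84.3 nV.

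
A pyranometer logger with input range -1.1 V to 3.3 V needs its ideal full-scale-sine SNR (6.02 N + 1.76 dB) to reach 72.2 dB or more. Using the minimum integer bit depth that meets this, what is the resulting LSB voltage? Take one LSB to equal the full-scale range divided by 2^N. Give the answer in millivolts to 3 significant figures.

1.07 mV

Full-scale range = 3.3 V − (-1.1 V) = 4.4 V.
Required N = ⌈(72.2 − 1.76)/6.02⌉ = ⌈11.701⌉ = 12.
One LSB is 4.4 V / 4096 = 1.07 mV.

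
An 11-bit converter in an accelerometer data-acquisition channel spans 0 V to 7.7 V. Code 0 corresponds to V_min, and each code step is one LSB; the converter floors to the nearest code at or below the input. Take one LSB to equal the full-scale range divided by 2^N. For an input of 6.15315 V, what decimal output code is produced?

1636

V_FS = 7.7 V. LSB = 7.7 V / 2^11 ≈ 3.760 mV.
(V_in − V_min) × 2^11/range = (6.15315 − (0)) × 2048/7.7 = 1636.578.
Floor → code = 1636.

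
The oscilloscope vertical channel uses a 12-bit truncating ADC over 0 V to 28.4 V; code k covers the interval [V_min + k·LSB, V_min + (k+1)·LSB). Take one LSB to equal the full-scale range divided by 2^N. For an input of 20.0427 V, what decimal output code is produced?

Span = 28.4 V. LSB = 28.4 V / 2^12 ≈ 6.934 mV.
V_in − V_min = 20.0427 − (0) = 20.0427 V.
Divide by LSB: 20.0427 × 4096/28.4 = 2890.6655.
Truncating gives code 2890.

2890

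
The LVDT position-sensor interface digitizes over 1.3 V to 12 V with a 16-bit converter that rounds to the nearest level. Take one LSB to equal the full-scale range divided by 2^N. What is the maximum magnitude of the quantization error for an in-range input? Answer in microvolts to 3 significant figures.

81.6 µV

The full-scale span is 12 − (1.3) = 10.7 V.
LSB = 10.7 V ÷ 2^16 = 10.7/65536 V = 163.27 µV.
A rounding quantizer has |error| ≤ LSB/2 = 81.6 µV.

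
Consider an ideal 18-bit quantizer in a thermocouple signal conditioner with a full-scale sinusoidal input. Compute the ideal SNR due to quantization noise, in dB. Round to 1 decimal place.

110.1 dB

For an ideal N-bit converter with full-scale sine input, SNR = 6.02 N + 1.76 dB. SNR = 6.02 × 18 + 1.76 = 108.36 + 1.76 = 110.12 dB.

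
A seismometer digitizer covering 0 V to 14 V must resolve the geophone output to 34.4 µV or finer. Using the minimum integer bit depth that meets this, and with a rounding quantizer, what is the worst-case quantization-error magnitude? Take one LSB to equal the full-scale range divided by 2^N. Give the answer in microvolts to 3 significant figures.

13.4 µV

Full-scale range = 14 V.
Levels needed ≥ 14/34.4 µV = 407000. 2^19 = 524288 suffices, so N_min = 19.
Step size = 14/524288 V = 26.703 µV.
Half an LSB is 13.4 µV.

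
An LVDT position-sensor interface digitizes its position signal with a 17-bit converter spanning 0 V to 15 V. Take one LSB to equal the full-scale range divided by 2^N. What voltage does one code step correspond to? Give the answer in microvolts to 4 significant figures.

114.4 µV

Span = 15 V.
There are 2^17 = 131072 steps.
Step size = 15/131072 V = 114.4 µV.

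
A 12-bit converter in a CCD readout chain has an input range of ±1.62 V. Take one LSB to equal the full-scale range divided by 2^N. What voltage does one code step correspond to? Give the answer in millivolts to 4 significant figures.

Range = 1.62 − (-1.62) = 3.24 V.
There are 2^12 = 4096 steps.
LSB = 3.24 V / 2^12 = 0.7910 mV.

0.7910 mV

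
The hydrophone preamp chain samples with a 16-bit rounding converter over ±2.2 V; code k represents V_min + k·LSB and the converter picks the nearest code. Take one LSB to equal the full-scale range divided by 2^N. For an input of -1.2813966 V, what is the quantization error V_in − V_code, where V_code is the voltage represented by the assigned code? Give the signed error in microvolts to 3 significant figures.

Full-scale range = 2.2 V − (-2.2 V) = 4.4 V. LSB = 4.4 V / 2^16 ≈ 67.14 µV.
Position in LSBs: (-1.2813966 − (-2.2)) × 65536/4.4 = 13682.1801; rounding gives k = 13682.
Reconstructed level: -2.2 + 13682 × 4.4/65536 V = -1.2814086914 V.
Error = V_in − V_code = -1.2813966 − (-1.2814086914) = +12.1 µV.

+12.1 µV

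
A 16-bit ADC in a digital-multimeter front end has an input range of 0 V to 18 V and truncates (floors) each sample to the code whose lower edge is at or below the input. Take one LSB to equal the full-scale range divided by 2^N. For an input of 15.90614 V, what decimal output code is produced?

V_FS = 18 V. LSB = 18 V / 2^16 ≈ 274.7 µV.
V_in − V_min = 15.90614 − (0) = 15.90614 V.
Divide by LSB: 15.90614 × 65536/18 = 57912.4884.
Truncating gives code 57912.

57912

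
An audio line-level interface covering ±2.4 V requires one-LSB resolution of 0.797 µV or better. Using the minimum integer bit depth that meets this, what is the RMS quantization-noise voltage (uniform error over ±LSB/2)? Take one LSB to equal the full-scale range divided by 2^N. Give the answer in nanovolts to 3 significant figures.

165 nV

Range = 2.4 − (-2.4) = 4.8 V.
Required number of levels: 4.8/0.797 µV = 6.0226e6; smallest N with 2^N ≥ that is 23.
One LSB is 4.8 V / 8388608 = 0.57220 µV.
RMS noise = LSB/√12 = 165 nV.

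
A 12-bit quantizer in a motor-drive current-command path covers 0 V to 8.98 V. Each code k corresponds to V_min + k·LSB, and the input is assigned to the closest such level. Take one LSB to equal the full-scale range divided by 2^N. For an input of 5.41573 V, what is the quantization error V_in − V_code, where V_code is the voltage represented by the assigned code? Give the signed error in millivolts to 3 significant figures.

Span = 8.98 V. LSB = 8.98 V / 2^12 ≈ 2.192 mV.
(V_in − V_min)/LSB = (5.41573 − (0)) × 4096/8.98 = 2470.2483 → nearest code k = 2470.
V_code = 0 + (2470/4096) × 8.98 = 5.415185547 V.
e = 5.41573 − (5.415185547) = +0.544 mV.

+0.544 mV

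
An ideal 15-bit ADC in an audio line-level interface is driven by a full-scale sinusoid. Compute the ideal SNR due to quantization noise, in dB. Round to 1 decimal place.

SNR = 6.02·15 + 1.76 = 92.06 dB.

92.1 dB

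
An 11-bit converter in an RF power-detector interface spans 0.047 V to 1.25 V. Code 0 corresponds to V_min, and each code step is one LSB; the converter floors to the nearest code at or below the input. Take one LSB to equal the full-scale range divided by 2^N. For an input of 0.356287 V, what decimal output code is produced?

Full-scale range = 1.25 V − (0.047 V) = 1.203 V. LSB = 1.203 V / 2^11 ≈ 0.5874 mV.
V_in − V_min = 0.356287 − (0.047) = 0.309287 V.
Divide by LSB: 0.309287 × 2048/1.203 = 526.5335.
Truncating gives code 526.

526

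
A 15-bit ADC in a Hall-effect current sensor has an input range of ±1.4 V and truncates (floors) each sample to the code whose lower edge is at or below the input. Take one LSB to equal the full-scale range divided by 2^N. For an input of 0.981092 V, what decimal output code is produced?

27865

Range = 1.4 − (-1.4) = 2.8 V. LSB = 2.8 V / 2^15 ≈ 85.45 µV.
code = ⌊(V_in − V_min)/LSB⌋ = ⌊(V_in − V_min) × 2^15 / range⌋
     = ⌊(0.981092 − (-1.4)) × 32768 / 2.8⌋ = ⌊2.381092 × 32768/2.8⌋
     = ⌊27865.580⌋ = 27865.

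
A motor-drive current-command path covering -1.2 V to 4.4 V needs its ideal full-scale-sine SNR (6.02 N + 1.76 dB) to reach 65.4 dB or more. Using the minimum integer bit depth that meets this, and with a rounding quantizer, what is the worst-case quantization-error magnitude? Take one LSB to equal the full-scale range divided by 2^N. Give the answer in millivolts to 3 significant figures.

1.37 mV

Full-scale range = 4.4 V − (-1.2 V) = 5.6 V.
6.02 N + 1.76 ≥ 65.4 gives N ≥ 10.571, so the minimum integer is 11.
LSB = 5.6 V / 2^11 = 2.7344 mV.
Max error for round-to-nearest is LSB/2 = 1.37 mV.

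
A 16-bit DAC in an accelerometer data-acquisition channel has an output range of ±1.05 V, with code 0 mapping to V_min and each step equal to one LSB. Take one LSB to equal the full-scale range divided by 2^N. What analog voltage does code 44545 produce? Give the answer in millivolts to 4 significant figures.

377.4 mV

The full-scale span is 1.05 − (-1.05) = 2.1 V. LSB = 2.1 V / 2^16.
Output = V_min + (44545/65536) × range = -1.05 + 0.679703 × 2.1 V
      = -1.05 V + 1.42738 V = 0.377376 V.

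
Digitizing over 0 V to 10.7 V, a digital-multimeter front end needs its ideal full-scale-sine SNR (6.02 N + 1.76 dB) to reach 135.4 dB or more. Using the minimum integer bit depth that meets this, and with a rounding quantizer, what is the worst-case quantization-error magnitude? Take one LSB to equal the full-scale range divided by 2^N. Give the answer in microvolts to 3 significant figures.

0.638 µV

Full-scale range = 10.7 V.
6.02 N + 1.76 ≥ 135.4 gives N ≥ 22.199, so the minimum integer is 23.
LSB = 10.7 V ÷ 2^23 = 10.7/8388608 V = 1.2755 µV.
Half an LSB is 0.638 µV.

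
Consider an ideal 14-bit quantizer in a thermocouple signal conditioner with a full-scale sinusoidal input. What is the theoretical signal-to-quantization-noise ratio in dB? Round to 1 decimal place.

SNR = 6.02·14 + 1.76 = 86.04 dB.

86.0 dB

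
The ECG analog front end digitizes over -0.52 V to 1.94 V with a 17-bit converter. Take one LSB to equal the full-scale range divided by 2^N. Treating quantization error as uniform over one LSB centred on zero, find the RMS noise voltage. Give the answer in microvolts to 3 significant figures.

Full-scale range = 1.94 V − (-0.52 V) = 2.46 V.
One LSB is 2.46 V / 131072 = 18.768 µV.
RMS of a uniform error over width LSB is LSB/√12 = 5.42 µV.

5.42 µV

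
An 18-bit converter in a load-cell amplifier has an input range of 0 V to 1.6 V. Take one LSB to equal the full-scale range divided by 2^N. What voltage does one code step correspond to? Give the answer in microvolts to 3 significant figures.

Full-scale range = 1.6 V.
Number of codes = 2^18 = 262144.
LSB = 1.6 V ÷ 2^18 = 1.6/262144 V = 6.10 µV.

6.10 µV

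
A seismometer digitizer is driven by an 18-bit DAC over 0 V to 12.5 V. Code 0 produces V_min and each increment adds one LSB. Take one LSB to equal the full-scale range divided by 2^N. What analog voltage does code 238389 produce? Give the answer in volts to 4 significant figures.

Full-scale range = 12.5 V. LSB = 12.5 V / 2^18.
V_out = V_min + code × LSB = 0 V + 238389 × 12.5 V / 262144
      = 0 + 11.3673 = 11.3673 V.

11.37 V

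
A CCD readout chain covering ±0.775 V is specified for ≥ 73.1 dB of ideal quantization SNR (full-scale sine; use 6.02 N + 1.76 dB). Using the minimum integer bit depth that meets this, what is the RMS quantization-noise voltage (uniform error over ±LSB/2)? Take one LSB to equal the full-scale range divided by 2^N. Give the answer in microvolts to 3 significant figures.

109 µV

Full-scale range = 0.775 V − (-0.775 V) = 1.55 V.
6.02 N + 1.76 ≥ 73.1 gives N ≥ 11.850, so the minimum integer is 12.
One LSB is 1.55 V / 4096 = 378.42 µV.
RMS noise = LSB/√12 = 109 µV.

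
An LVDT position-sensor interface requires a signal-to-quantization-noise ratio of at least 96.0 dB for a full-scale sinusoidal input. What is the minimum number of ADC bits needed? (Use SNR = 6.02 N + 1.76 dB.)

Required N = ⌈(96.0 − 1.76)/6.02⌉ = ⌈15.654⌉ = 16.

16 bits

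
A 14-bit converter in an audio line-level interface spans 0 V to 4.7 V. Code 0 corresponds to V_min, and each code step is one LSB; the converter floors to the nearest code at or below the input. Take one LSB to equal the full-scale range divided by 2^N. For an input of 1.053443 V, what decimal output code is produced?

Span = 4.7 V. LSB = 4.7 V / 2^14 ≈ 286.9 µV.
V_in − V_min = 1.053443 − (0) = 1.053443 V.
Divide by LSB: 1.053443 × 16384/4.7 = 3672.2575.
Truncating gives code 3672.

3672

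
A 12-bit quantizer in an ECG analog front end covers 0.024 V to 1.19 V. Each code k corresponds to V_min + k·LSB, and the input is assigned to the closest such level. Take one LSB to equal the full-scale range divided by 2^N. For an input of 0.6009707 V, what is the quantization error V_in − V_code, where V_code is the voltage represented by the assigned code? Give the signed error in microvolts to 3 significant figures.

The full-scale span is 1.19 − (0.024) = 1.166 V. LSB = 1.166 V / 2^12 ≈ 284.7 µV.
Position in LSBs: (0.6009707 − (0.024)) × 4096/1.166 = 2026.8199; rounding gives k = 2027.
V_code = V_min + k × range/2^12 = 0.024 + 2027 × 1.166/4096 = 0.6010219727 V.
V_in − V_code = 0.6009707 − (0.6010219727) = −51.3 µV.

−51.3 µV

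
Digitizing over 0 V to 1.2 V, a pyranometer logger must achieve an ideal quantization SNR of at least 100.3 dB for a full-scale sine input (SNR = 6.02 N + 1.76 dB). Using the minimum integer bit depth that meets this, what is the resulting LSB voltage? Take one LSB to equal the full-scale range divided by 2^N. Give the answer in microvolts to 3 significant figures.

9.16 µV

Span = 1.2 V.
Solving 6.02 N ≥ 100.3 − 1.76: N ≥ 16.369. Round up → N = 17.
Step size = 1.2/131072 V = 9.16 µV.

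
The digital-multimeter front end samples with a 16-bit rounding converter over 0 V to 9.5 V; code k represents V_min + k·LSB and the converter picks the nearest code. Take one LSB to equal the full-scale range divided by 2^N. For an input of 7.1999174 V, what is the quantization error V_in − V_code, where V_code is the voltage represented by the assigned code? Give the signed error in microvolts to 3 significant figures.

Full-scale range = 9.5 V. LSB = 9.5 V / 2^16 ≈ 145.0 µV.
Position in LSBs: (7.1999174 − (0)) × 65536/9.5 = 49668.8197; rounding gives k = 49669.
Reconstructed level: 0 + 49669 × 9.5/65536 V = 7.1999435425 V.
e = 7.1999174 − (7.1999435425) = −26.1 µV.

−26.1 µV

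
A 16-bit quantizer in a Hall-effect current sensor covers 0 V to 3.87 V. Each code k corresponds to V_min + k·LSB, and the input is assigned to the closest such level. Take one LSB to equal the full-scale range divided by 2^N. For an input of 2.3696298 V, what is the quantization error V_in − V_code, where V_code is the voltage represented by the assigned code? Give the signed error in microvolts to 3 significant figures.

V_FS = 3.87 V. LSB = 3.87 V / 2^16 ≈ 59.05 µV.
(V_in − V_min)/LSB = (2.3696298 − (0)) × 65536/3.87 = 40128.1805 → nearest code k = 40128.
V_code = V_min + k × range/2^16 = 0 + 40128 × 3.87/65536 = 2.3696191406 V.
V_in − V_code = 2.3696298 − (2.3696191406) = +10.7 µV.

+10.7 µV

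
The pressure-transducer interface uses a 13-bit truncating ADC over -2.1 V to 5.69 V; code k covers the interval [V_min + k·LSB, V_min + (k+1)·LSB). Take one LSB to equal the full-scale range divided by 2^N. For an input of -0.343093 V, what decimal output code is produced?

1847

Span: 5.69 V − (-2.1 V) = 7.79 V. LSB = 7.79 V / 2^13 ≈ 0.9509 mV.
code = ⌊(V_in − V_min)/LSB⌋ = ⌊(V_in − V_min) × 2^13 / range⌋
     = ⌊(-0.343093 − (-2.1)) × 8192 / 7.79⌋ = ⌊1.756907 × 8192/7.79⌋
     = ⌊1847.572⌋ = 1847.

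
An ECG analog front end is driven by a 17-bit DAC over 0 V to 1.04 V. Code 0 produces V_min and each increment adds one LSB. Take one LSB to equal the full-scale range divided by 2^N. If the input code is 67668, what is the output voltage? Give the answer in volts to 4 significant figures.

0.5369 V

Range is 1.04 V. LSB = 1.04 V / 2^17.
Output = V_min + (67668/131072) × range = 0 + 0.516266 × 1.04 V
      = 0 V + 0.536917 V = 0.536917 V.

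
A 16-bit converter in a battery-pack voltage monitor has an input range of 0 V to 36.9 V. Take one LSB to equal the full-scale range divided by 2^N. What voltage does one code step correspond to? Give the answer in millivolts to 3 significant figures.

0.563 mV

Span = 36.9 V.
There are 2^16 = 65536 steps.
One LSB is 36.9 V / 65536 = 0.563 mV.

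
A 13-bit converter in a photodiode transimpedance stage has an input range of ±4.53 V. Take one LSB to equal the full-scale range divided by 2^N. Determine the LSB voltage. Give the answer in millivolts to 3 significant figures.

1.11 mV

Range = 4.53 − (-4.53) = 9.06 V.
2^13 = 8192 levels.
LSB = 9.06 V / 2^13 = 1.11 mV.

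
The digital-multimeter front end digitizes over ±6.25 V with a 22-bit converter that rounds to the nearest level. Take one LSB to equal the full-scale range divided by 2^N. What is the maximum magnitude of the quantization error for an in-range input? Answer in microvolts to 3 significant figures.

1.49 µV

Full-scale range = 6.25 V − (-6.25 V) = 12.5 V.
Step size = 12.5/4194304 V = 2.9802 µV.
Worst-case error for round-to-nearest is half an LSB: 1.49 µV.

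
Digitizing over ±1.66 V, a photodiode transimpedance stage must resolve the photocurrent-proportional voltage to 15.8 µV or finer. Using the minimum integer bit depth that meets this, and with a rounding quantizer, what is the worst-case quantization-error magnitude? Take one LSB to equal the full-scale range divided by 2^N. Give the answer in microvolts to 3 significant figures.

Full-scale range = 1.66 V − (-1.66 V) = 3.32 V.
Levels needed ≥ 3.32/15.8 µV = 210100. 2^18 = 262144 suffices, so N_min = 18.
One LSB is 3.32 V / 262144 = 12.665 µV.
Max error for round-to-nearest is LSB/2 = 6.33 µV.

6.33 µV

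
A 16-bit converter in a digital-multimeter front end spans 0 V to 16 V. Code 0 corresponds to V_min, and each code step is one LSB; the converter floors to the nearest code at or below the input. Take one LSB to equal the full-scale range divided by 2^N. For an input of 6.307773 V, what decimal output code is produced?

Full-scale range = 16 V. LSB = 16 V / 2^16 ≈ 244.1 µV.
(V_in − V_min) × 2^16/range = (6.307773 − (0)) × 65536/16 = 25836.638.
Floor → code = 25836.

25836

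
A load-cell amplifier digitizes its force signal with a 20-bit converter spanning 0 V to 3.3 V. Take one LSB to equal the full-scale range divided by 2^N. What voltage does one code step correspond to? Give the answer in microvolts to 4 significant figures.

3.147 µV

Range is 3.3 V.
There are 2^20 = 1048576 steps.
LSB = 3.3 V ÷ 2^20 = 3.3/1048576 V = 3.147 µV.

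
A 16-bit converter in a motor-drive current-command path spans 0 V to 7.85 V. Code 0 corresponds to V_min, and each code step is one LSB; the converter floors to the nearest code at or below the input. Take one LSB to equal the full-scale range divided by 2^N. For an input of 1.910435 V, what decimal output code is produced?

Full-scale range = 7.85 V. LSB = 7.85 V / 2^16 ≈ 119.8 µV.
(V_in − V_min) × 2^16/range = (1.910435 − (0)) × 65536/7.85 = 15949.334.
Floor → code = 15949.

15949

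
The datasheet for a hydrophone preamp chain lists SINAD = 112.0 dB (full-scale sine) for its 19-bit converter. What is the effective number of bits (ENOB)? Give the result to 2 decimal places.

Inverting SNR = 6.02 N + 1.76: N_eff = (112.0 − 1.76)/6.02 = 18.3123.

18.31 bits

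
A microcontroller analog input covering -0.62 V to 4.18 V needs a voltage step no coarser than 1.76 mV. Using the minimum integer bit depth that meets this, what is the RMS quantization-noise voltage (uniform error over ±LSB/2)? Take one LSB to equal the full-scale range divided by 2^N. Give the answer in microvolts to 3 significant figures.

338 µV

Span: 4.18 V − (-0.62 V) = 4.8 V.
Need 2^N ≥ 4.8 V / 1.76 mV = 2727 → N_min = 12.
Step size = 4.8/4096 V = 1.1719 mV.
V_rms = LSB/√12 = 338 µV.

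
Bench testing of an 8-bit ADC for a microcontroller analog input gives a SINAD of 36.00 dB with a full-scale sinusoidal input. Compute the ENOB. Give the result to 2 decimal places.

ENOB = (SINAD − 1.76) / 6.02 = (36.00 − 1.76) / 6.02 = 34.24 / 6.02 = 5.6877.

5.69 bits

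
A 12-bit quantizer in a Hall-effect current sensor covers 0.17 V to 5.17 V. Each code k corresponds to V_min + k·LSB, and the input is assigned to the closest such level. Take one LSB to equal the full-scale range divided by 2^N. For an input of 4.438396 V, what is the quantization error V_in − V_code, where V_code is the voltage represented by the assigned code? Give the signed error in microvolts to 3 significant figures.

Span: 5.17 V − (0.17 V) = 5 V. LSB = 5 V / 2^12 ≈ 1.221 mV.
(4.438396 − (0.17)) / LSB = 4.268396 × 4096/5 = 3496.6700. Nearest integer: k = 3497.
V_code = 0.17 + (3497/4096) × 5 = 4.438798828 V.
Error = V_in − V_code = 4.438396 − (4.438798828) = −403 µV.

−403 µV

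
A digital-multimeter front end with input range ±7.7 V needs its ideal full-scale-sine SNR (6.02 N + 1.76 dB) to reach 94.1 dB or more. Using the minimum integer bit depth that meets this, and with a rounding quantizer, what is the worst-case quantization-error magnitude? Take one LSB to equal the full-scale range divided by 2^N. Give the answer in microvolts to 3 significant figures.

Full-scale range = 7.7 V − (-7.7 V) = 15.4 V.
Required N = ⌈(94.1 − 1.76)/6.02⌉ = ⌈15.339⌉ = 16.
LSB = 15.4 V / 2^16 = 234.99 µV.
Max error for round-to-nearest is LSB/2 = 117 µV.

117 µV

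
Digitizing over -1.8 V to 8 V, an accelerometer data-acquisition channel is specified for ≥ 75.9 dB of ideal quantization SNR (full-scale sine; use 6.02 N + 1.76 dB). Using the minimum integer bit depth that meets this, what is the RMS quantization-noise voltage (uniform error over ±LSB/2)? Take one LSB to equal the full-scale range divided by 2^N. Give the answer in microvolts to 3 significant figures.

345 µV

The full-scale span is 8 − (-1.8) = 9.8 V.
Required N = ⌈(75.9 − 1.76)/6.02⌉ = ⌈12.316⌉ = 13.
LSB = 9.8 V ÷ 2^13 = 9.8/8192 V = 1.1963 mV.
V_rms = LSB/√12 = 345 µV.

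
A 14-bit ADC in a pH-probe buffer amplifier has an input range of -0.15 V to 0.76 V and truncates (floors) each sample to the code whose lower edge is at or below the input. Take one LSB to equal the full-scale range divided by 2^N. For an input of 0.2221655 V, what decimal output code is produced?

6700

Full-scale range = 0.76 V − (-0.15 V) = 0.91 V. LSB = 0.91 V / 2^14 ≈ 55.54 µV.
(V_in − V_min) × 2^14/range = (0.2221655 − (-0.15)) × 16384/0.91 = 6700.615.
Floor → code = 6700.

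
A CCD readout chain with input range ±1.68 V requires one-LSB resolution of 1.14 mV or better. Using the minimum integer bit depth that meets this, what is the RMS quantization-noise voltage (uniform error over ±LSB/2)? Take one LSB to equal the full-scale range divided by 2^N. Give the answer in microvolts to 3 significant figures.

The full-scale span is 1.68 − (-1.68) = 3.36 V.
3.36 V / 1.14 mV = 2947. Since 2^11 = 2048 and 2^12 = 4096, N = 12.
LSB = 3.36 V ÷ 2^12 = 3.36/4096 V = 0.82031 mV.
σ_q = LSB/√12 = 0.82031 mV/3.4641 = 237 µV.

237 µV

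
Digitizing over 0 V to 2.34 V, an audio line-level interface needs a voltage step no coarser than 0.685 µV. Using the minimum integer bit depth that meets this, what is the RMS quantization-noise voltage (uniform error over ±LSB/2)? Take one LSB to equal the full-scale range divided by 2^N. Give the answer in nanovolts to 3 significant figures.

161 nV

V_FS = 2.34 V.
Need 2^N ≥ 2.34 V / 0.685 µV = 3.416e6 → N_min = 22.
LSB = 2.34 V ÷ 2^22 = 2.34/4194304 V = 0.55790 µV.
V_rms = LSB/√12 = 161 nV.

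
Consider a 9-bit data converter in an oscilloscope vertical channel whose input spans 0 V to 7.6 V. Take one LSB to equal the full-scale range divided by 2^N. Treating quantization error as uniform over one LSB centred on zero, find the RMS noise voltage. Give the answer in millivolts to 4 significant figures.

4.285 mV

Span = 7.6 V.
LSB = 7.6 V / 2^9 = 14.8438 mV.
V_rms = LSB/√12 = 14.8438 mV / √12 = 4.285 mV.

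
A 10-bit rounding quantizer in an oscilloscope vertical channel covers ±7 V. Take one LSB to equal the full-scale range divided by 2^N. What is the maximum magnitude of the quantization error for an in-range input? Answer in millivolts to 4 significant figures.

6.836 mV

Full-scale range = 7 V − (-7 V) = 14 V.
LSB = 14 V / 2^10 = 13.6719 mV.
|e|_max = LSB/2 = 6.836 mV.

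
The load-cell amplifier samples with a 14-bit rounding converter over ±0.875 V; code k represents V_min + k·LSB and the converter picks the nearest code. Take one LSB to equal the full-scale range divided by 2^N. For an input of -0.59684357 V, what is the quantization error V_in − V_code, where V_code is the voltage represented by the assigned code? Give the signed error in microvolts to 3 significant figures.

The full-scale span is 0.875 − (-0.875) = 1.75 V. LSB = 1.75 V / 2^14 ≈ 106.8 µV.
Position in LSBs: (-0.59684357 − (-0.875)) × 16384/1.75 = 2604.1800; rounding gives k = 2604.
V_code = V_min + k × range/2^14 = -0.875 + 2604 × 1.75/16384 = -0.59686279297 V.
Error = V_in − V_code = -0.59684357 − (-0.59686279297) = +19.2 µV.

+19.2 µV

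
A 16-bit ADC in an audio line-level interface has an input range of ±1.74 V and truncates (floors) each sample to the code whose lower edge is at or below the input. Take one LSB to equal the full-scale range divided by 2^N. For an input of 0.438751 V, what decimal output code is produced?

41030

Range = 1.74 − (-1.74) = 3.48 V. LSB = 3.48 V / 2^16 ≈ 53.10 µV.
V_in − V_min = 0.438751 − (-1.74) = 2.178751 V.
Divide by LSB: 2.178751 × 65536/3.48 = 41030.6395.
Truncating gives code 41030.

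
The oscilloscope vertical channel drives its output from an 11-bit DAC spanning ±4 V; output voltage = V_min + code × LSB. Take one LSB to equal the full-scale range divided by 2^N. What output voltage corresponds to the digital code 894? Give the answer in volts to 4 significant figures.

-0.5078 V

The full-scale span is 4 − (-4) = 8 V. LSB = 8 V / 2^11.
V_out = -4 + 894 × (8/2048) V
      = -4 + 3.49219 = -0.507813 V.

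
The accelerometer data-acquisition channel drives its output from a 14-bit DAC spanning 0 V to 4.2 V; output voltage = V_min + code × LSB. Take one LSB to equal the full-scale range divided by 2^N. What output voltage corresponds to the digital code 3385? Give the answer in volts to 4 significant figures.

Span = 4.2 V. LSB = 4.2 V / 2^14.
Output = V_min + (3385/16384) × range = 0 + 0.206604 × 4.2 V
      = 0 + 0.867737 = 0.867737 V.

0.8677 V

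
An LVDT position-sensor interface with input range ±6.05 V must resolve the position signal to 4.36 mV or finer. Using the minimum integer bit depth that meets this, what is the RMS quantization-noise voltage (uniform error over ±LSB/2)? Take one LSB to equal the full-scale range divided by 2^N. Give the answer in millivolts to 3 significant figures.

The full-scale span is 6.05 − (-6.05) = 12.1 V.
12.1 V / 4.36 mV = 2775. Since 2^11 = 2048 and 2^12 = 4096, N = 12.
One LSB is 12.1 V / 4096 = 2.9541 mV.
σ_q = LSB/√12 = 2.9541 mV/3.4641 = 0.853 mV.

0.853 mV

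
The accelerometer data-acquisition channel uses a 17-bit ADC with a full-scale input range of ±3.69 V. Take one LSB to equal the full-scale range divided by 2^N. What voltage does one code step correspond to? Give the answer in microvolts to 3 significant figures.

56.3 µV

The full-scale span is 3.69 − (-3.69) = 7.38 V.
2^17 = 131072 levels.
Step size = 7.38/131072 V = 56.3 µV.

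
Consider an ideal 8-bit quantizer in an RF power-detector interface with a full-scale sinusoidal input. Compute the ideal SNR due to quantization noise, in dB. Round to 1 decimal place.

49.9 dB

Ideal quantization SNR: 6.02 × 8 + 1.76 dB = 49.9 dB.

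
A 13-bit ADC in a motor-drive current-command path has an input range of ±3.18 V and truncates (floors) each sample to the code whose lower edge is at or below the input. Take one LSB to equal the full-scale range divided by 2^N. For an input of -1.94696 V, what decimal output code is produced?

The full-scale span is 3.18 − (-3.18) = 6.36 V. LSB = 6.36 V / 2^13 ≈ 0.7764 mV.
(V_in − V_min) × 2^13/range = (-1.94696 − (-3.18)) × 8192/6.36 = 1588.218.
Floor → code = 1588.

1588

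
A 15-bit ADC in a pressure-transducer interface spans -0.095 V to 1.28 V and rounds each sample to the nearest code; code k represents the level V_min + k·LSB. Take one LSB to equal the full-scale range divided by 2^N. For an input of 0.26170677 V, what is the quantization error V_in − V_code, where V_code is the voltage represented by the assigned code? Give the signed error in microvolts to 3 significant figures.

The full-scale span is 1.28 − (-0.095) = 1.375 V. LSB = 1.375 V / 2^15 ≈ 41.96 µV.
(0.26170677 − (-0.095)) / LSB = 0.35670677 × 32768/1.375 = 8500.7763. Nearest integer: k = 8501.
V_code = V_min + k × range/2^15 = -0.095 + 8501 × 1.375/32768 = 0.26171615601 V.
Error = V_in − V_code = 0.26170677 − (0.26171615601) = −9.39 µV.

−9.39 µV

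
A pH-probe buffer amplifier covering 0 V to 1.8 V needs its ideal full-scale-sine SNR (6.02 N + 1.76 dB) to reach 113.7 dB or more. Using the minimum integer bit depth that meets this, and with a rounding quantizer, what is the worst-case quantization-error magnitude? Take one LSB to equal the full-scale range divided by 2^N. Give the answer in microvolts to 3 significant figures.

1.72 µV

Span = 1.8 V.
Solving 6.02 N ≥ 113.7 − 1.76: N ≥ 18.595. Round up → N = 19.
LSB = 1.8 V ÷ 2^19 = 1.8/524288 V = 3.4332 µV.
Max error for round-to-nearest is LSB/2 = 1.72 µV.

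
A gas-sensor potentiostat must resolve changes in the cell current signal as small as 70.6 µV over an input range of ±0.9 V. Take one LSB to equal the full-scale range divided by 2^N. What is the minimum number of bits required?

15 bits

The full-scale span is 0.9 − (-0.9) = 1.8 V.
1.8 V / 70.6 µV = 25500. Since 2^14 = 16384 and 2^15 = 32768, N = 15.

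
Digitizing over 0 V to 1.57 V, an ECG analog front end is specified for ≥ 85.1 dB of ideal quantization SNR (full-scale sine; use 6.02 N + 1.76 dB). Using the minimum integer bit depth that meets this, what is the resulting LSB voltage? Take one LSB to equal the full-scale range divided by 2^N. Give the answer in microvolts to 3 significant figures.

Full-scale range = 1.57 V.
Required N = ⌈(85.1 − 1.76)/6.02⌉ = ⌈13.844⌉ = 14.
One LSB is 1.57 V / 16384 = 95.8 µV.

95.8 µV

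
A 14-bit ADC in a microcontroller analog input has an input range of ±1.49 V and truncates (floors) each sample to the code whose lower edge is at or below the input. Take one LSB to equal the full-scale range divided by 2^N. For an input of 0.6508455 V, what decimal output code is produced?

11770

Range = 1.49 − (-1.49) = 2.98 V. LSB = 2.98 V / 2^14 ≈ 181.9 µV.
V_in − V_min = 0.6508455 − (-1.49) = 2.1408455 V.
Divide by LSB: 2.1408455 × 16384/2.98 = 11770.3398.
Truncating gives code 11770.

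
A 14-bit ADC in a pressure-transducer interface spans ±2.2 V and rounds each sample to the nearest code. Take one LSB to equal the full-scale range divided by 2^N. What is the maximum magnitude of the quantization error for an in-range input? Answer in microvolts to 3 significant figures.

Span: 2.2 V − (-2.2 V) = 4.4 V.
LSB = 4.4 V / 2^14 = 268.55 µV.
A rounding quantizer has |error| ≤ LSB/2 = 134 µV.

134 µV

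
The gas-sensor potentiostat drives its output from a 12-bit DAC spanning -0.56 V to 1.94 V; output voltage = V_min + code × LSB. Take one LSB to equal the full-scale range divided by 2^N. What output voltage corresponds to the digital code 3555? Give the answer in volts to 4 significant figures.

1.610 V

Range = 1.94 − (-0.56) = 2.5 V. LSB = 2.5 V / 2^12.
V_out = -0.56 + 3555 × (2.5/4096) V
      = -0.56 V + 2.16980 V = 1.60980 V.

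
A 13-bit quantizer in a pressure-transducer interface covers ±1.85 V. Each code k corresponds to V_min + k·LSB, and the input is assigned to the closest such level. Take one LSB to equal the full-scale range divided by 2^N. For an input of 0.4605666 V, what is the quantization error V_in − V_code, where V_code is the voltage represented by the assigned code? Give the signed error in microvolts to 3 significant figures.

−127 µV

Full-scale range = 1.85 V − (-1.85 V) = 3.7 V. LSB = 3.7 V / 2^13 ≈ 451.7 µV.
(0.4605666 − (-1.85)) / LSB = 2.3105666 × 8192/3.7 = 5115.7193. Nearest integer: k = 5116.
Reconstructed level: -1.85 + 5116 × 3.7/8192 V = 0.4606933594 V.
V_in − V_code = 0.4605666 − (0.4606933594) = −127 µV.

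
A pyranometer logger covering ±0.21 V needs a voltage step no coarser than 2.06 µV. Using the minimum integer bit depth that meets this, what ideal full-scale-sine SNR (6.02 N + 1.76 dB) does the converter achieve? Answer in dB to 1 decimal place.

Span: 0.21 V − (-0.21 V) = 0.42 V.
0.42 V / 2.06 µV = 203900. Since 2^17 = 131072 and 2^18 = 262144, N = 18.
6.02(18) + 1.76 = 110.12 dB.

110.1 dB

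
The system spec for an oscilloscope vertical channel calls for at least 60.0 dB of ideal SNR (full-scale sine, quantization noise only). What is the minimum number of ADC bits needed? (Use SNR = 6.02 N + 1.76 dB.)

10 bits

Required N = ⌈(60.0 − 1.76)/6.02⌉ = ⌈9.674⌉ = 10.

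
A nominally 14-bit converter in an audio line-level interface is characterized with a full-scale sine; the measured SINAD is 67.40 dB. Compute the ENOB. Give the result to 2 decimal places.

10.90 bits

Inverting SNR = 6.02 N + 1.76: N_eff = (67.40 − 1.76)/6.02 = 10.9037.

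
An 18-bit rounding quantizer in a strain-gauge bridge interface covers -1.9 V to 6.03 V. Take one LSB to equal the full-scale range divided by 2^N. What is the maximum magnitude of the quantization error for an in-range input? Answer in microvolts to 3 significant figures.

15.1 µV

Span: 6.03 V − (-1.9 V) = 7.93 V.
LSB = 7.93 V ÷ 2^18 = 7.93/262144 V = 30.251 µV.
A rounding quantizer has |error| ≤ LSB/2 = 15.1 µV.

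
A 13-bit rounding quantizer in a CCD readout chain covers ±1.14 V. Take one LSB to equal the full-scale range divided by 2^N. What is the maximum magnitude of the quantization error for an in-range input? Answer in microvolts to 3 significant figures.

Range = 1.14 − (-1.14) = 2.28 V.
LSB = 2.28 V ÷ 2^13 = 2.28/8192 V = 278.32 µV.
|e|_max = LSB/2 = 139 µV.

139 µV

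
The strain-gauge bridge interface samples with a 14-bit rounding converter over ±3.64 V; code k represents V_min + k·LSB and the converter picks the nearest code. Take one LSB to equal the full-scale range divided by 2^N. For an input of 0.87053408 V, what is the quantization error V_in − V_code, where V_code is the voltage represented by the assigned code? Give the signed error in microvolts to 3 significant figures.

+80.0 µV

Full-scale range = 3.64 V − (-3.64 V) = 7.28 V. LSB = 7.28 V / 2^14 ≈ 444.3 µV.
(0.87053408 − (-3.64)) / LSB = 4.51053408 × 16384/7.28 = 10151.1800. Nearest integer: k = 10151.
Reconstructed level: -3.64 + 10151 × 7.28/16384 V = 0.87045410156 V.
Error = V_in − V_code = 0.87053408 − (0.87045410156) = +80.0 µV.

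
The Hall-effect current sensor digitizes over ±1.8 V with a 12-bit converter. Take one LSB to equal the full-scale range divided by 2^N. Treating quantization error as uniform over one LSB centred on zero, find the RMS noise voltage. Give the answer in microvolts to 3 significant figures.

254 µV

Full-scale range = 1.8 V − (-1.8 V) = 3.6 V.
One LSB is 3.6 V / 4096 = 0.87891 mV.
V_rms = LSB/√12 = 0.87891 mV / √12 = 254 µV.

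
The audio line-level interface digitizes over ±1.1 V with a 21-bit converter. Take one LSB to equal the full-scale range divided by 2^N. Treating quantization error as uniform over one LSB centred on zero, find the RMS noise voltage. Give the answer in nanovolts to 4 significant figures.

302.8 nV

The full-scale span is 1.1 − (-1.1) = 2.2 V.
LSB = 2.2 V / 2^21 = 1.04904 µV.
V_rms = LSB/√12 = 1.04904 µV / √12 = 302.8 nV.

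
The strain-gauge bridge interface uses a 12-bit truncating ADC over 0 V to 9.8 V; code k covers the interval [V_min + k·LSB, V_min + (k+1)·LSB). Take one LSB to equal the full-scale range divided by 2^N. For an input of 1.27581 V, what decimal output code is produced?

Span = 9.8 V. LSB = 9.8 V / 2^12 ≈ 2.393 mV.
code = ⌊(V_in − V_min)/LSB⌋ = ⌊(V_in − V_min) × 2^12 / range⌋
     = ⌊(1.27581 − (0)) × 4096 / 9.8⌋ = ⌊1.27581 × 4096/9.8⌋
     = ⌊533.237⌋ = 533.

533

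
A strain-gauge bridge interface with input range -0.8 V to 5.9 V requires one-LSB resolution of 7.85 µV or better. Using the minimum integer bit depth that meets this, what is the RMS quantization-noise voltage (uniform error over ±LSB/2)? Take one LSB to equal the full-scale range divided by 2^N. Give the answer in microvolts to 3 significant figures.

1.84 µV

The full-scale span is 5.9 − (-0.8) = 6.7 V.
Levels needed ≥ 6.7/7.85 µV = 853500. 2^20 = 1048576 suffices, so N_min = 20.
Step size = 6.7/1048576 V = 6.3896 µV.
RMS noise = LSB/√12 = 1.84 µV.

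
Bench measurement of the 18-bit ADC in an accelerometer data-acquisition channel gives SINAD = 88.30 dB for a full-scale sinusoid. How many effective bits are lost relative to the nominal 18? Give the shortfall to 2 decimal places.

3.62 bits

Effective bits = (88.30 − 1.76)/6.02 = 14.3754.
Lost resolution: 18 − 14.3754 = 3.6246 bits.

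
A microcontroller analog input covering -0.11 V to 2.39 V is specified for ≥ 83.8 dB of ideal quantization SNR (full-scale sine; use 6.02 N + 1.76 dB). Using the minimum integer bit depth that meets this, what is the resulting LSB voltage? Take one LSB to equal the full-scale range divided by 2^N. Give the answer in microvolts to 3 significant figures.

153 µV

Range = 2.39 − (-0.11) = 2.5 V.
N ≥ (83.8 − 1.76)/6.02 = 13.628 → N_min = 14.
LSB = 2.5 V / 2^14 = 153 µV.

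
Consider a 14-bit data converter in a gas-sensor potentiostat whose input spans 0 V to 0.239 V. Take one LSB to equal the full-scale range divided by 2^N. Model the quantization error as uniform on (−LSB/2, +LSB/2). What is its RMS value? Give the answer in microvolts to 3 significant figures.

Range is 0.239 V.
Step size = 0.239/16384 V = 14.587 µV.
σ_q = LSB/√12 = 14.587 µV/3.4641 = 4.21 µV.

4.21 µV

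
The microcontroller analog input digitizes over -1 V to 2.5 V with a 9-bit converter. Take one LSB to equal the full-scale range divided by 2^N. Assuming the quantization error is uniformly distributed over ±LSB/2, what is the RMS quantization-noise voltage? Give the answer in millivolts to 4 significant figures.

1.973 mV

The full-scale span is 2.5 − (-1) = 3.5 V.
One LSB is 3.5 V / 512 = 6.83594 mV.
V_rms = LSB/√12 = 6.83594 mV / √12 = 1.973 mV.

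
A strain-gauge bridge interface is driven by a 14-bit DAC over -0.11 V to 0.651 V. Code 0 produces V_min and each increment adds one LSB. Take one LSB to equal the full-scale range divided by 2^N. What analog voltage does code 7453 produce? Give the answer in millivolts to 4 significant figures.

236.2 mV

The full-scale span is 0.651 − (-0.11) = 0.761 V. LSB = 0.761 V / 2^14.
V_out = -0.11 + 7453 × (0.761/16384) V
      = -0.11 + 0.346175 = 0.236175 V.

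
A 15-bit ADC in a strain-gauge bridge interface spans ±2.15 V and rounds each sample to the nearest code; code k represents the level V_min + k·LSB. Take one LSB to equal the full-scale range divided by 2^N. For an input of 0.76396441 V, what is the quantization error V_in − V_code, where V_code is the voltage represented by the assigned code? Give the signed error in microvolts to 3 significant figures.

−31.0 µV

The full-scale span is 2.15 − (-2.15) = 4.3 V. LSB = 4.3 V / 2^15 ≈ 131.2 µV.
(0.76396441 − (-2.15)) / LSB = 2.91396441 × 32768/4.3 = 22205.7641. Nearest integer: k = 22206.
V_code = V_min + k × range/2^15 = -2.15 + 22206 × 4.3/32768 = 0.76399536133 V.
Error = V_in − V_code = 0.76396441 − (0.76399536133) = −31.0 µV.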